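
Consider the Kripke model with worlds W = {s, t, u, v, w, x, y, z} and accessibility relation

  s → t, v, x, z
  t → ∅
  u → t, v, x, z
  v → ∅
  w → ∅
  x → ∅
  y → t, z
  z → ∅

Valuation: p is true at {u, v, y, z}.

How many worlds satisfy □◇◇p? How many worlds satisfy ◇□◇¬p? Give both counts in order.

5 and 3

For □◇◇p:
s: successors {t, v, x, z}; ◇◇p there: t:F, v:F, x:F, z:F. ✗
t: no successors, so □◇◇p holds vacuously. ✓
u: successors {t, v, x, z}; ◇◇p there: t:F, v:F, x:F, z:F. ✗
v: no successors, so □◇◇p holds vacuously. ✓
w: no successors, so □◇◇p holds vacuously. ✓
x: no successors, so □◇◇p holds vacuously. ✓
y: successors {t, z}; ◇◇p there: t:F, z:F. ✗
z: no successors, so □◇◇p holds vacuously. ✓
— 5 worlds.
For ◇□◇¬p:
s: successors {t, v, x, z}; □◇¬p there: t:T, v:T, x:T, z:T. ✓
t: no successors, so ◇□◇¬p fails. ✗
u: successors {t, v, x, z}; □◇¬p there: t:T, v:T, x:T, z:T. ✓
v: no successors, so ◇□◇¬p fails. ✗
w: no successors, so ◇□◇¬p fails. ✗
x: no successors, so ◇□◇¬p fails. ✗
y: successors {t, z}; □◇¬p there: t:T, z:T. ✓
z: no successors, so ◇□◇¬p fails. ✗
— 3 worlds.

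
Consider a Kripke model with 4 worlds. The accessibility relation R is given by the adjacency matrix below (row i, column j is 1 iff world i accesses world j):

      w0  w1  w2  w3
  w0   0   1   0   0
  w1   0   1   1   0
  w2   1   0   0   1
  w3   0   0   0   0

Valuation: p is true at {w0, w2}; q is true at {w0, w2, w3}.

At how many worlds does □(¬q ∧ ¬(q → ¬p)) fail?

3

w0: successors {w1}; ¬q ∧ ¬(q → ¬p) there: w1:F. ✗
w1: successors {w1, w2}; ¬q ∧ ¬(q → ¬p) there: w1:F, w2:F. ✗
w2: successors {w0, w3}; ¬q ∧ ¬(q → ¬p) there: w0:F, w3:F. ✗
w3: no successors, so □(¬q ∧ ¬(q → ¬p)) holds vacuously. ✓
Satisfying worlds: {w3}.
So □(¬q ∧ ¬(q → ¬p)) fails at the other 3 worlds.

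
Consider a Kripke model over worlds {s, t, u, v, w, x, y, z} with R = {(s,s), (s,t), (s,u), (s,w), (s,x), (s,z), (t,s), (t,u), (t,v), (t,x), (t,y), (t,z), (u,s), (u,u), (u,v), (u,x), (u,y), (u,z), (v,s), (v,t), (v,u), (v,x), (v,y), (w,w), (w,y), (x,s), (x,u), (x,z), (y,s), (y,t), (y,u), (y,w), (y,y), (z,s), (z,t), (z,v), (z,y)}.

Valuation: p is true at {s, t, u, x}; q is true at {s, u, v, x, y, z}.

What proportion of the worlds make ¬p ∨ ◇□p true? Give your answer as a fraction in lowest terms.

1/2

s: ¬p is F, ◇□p is F. ✗
t: ¬p is F, ◇□p is F. ✗
u: ¬p is F, ◇□p is F. ✗
v: ¬p is T, ◇□p is F. ✓
w: ¬p is T, ◇□p is F. ✓
x: ¬p is F, ◇□p is F. ✗
y: ¬p is T, ◇□p is F. ✓
z: ¬p is T, ◇□p is F. ✓
That's 4 of 8 worlds, so 4/8 = 1/2.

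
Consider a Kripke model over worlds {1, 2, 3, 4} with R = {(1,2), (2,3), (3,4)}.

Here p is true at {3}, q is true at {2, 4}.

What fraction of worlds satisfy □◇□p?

1/2

1: successors {2}; ◇□p there: 2:F. ✗
2: successors {3}; ◇□p there: 3:T. ✓
3: successors {4}; ◇□p there: 4:F. ✗
4: no successors, so □◇□p holds vacuously. ✓
That's 2 of 4 worlds, so 2/4 = 1/2.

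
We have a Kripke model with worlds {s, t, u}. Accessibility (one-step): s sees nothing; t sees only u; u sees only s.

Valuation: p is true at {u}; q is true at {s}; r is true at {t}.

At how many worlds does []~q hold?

s: no successors, so []~q holds vacuously. ✓
t: successors {u}; ~q there: u:T. ✓
u: successors {s}; ~q there: s:F. ✗
Satisfying worlds: {s, t}.

2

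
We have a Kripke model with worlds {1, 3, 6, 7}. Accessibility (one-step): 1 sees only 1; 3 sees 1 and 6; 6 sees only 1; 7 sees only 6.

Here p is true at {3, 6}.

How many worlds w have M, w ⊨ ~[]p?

3

1: []p is F. ✓
3: []p is F. ✓
6: []p is F. ✓
7: []p is T. ✗
Satisfying worlds: {1, 3, 6}.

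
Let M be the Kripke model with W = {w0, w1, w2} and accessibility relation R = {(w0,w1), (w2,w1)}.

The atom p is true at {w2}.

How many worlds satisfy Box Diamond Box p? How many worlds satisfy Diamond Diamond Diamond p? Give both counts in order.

For Box Diamond Box p:
w0: successors {w1}; Diamond Box p there: w1:F. ✗
w1: no successors, so Box Diamond Box p holds vacuously. ✓
w2: successors {w1}; Diamond Box p there: w1:F. ✗
— 1 world.
For Diamond Diamond Diamond p:
w0: successors {w1}; Diamond Diamond p there: w1:F. ✗
w1: no successors, so Diamond Diamond Diamond p fails. ✗
w2: successors {w1}; Diamond Diamond p there: w1:F. ✗
— 0 worlds.

1 and 0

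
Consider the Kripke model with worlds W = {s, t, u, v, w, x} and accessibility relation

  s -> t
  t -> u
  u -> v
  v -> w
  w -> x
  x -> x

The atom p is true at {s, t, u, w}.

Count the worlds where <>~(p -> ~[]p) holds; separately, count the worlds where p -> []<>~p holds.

1 and 4

For <>~(p -> ~[]p):
s: successors {t}; ~(p -> ~[]p) there: t:T. ✓
t: successors {u}; ~(p -> ~[]p) there: u:F. ✗
u: successors {v}; ~(p -> ~[]p) there: v:F. ✗
v: successors {w}; ~(p -> ~[]p) there: w:F. ✗
w: successors {x}; ~(p -> ~[]p) there: x:F. ✗
x: successors {x}; ~(p -> ~[]p) there: x:F. ✗
— 1 world.
For p -> []<>~p:
s: p is T, []<>~p is F. ✗
t: p is T, []<>~p is T. ✓
u: p is T, []<>~p is F. ✗
v: p is F, []<>~p is T. ✓
w: p is T, []<>~p is T. ✓
x: p is F, []<>~p is T. ✓
— 4 worlds.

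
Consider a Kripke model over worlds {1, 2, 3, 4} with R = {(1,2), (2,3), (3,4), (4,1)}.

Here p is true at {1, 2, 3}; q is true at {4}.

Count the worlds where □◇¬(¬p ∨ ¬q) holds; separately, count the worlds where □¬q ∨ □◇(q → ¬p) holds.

0 and 4

For □◇¬(¬p ∨ ¬q):
1: successors {2}; ◇¬(¬p ∨ ¬q) there: 2:F. ✗
2: successors {3}; ◇¬(¬p ∨ ¬q) there: 3:F. ✗
3: successors {4}; ◇¬(¬p ∨ ¬q) there: 4:F. ✗
4: successors {1}; ◇¬(¬p ∨ ¬q) there: 1:F. ✗
— 0 worlds.
For □¬q ∨ □◇(q → ¬p):
1: □¬q is T, □◇(q → ¬p) is T. ✓
2: □¬q is T, □◇(q → ¬p) is T. ✓
3: □¬q is F, □◇(q → ¬p) is T. ✓
4: □¬q is T, □◇(q → ¬p) is T. ✓
— 4 worlds.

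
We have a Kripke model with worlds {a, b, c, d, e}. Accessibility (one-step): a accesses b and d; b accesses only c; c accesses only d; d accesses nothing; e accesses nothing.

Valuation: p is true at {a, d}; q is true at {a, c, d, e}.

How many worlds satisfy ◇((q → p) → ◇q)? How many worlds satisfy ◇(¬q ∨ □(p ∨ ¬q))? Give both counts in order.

2 and 3

For ◇((q → p) → ◇q):
a: successors {b, d}; (q → p) → ◇q there: b:T, d:F. ✓
b: successors {c}; (q → p) → ◇q there: c:T. ✓
c: successors {d}; (q → p) → ◇q there: d:F. ✗
d: no successors, so ◇((q → p) → ◇q) fails. ✗
e: no successors, so ◇((q → p) → ◇q) fails. ✗
— 2 worlds.
For ◇(¬q ∨ □(p ∨ ¬q)):
a: successors {b, d}; ¬q ∨ □(p ∨ ¬q) there: b:T, d:T. ✓
b: successors {c}; ¬q ∨ □(p ∨ ¬q) there: c:T. ✓
c: successors {d}; ¬q ∨ □(p ∨ ¬q) there: d:T. ✓
d: no successors, so ◇(¬q ∨ □(p ∨ ¬q)) fails. ✗
e: no successors, so ◇(¬q ∨ □(p ∨ ¬q)) fails. ✗
— 3 worlds.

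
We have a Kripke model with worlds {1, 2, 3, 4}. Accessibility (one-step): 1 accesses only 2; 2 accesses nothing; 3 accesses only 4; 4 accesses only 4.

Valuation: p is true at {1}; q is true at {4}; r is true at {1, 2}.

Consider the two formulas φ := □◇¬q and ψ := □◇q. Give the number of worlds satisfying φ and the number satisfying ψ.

For □◇¬q:
1: successors {2}; ◇¬q there: 2:F. ✗
2: no successors, so □◇¬q holds vacuously. ✓
3: successors {4}; ◇¬q there: 4:F. ✗
4: successors {4}; ◇¬q there: 4:F. ✗
— 1 world.
For □◇q:
1: successors {2}; ◇q there: 2:F. ✗
2: no successors, so □◇q holds vacuously. ✓
3: successors {4}; ◇q there: 4:T. ✓
4: successors {4}; ◇q there: 4:T. ✓
— 3 worlds.

1 and 3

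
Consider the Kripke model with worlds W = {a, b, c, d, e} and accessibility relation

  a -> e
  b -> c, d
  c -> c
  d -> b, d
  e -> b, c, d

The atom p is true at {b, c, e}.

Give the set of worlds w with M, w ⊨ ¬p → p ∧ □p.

a: ¬p is T, p ∧ □p is F. ✗
b: ¬p is F, p ∧ □p is F. ✓
c: ¬p is F, p ∧ □p is T. ✓
d: ¬p is T, p ∧ □p is F. ✗
e: ¬p is F, p ∧ □p is F. ✓

{b, c, e}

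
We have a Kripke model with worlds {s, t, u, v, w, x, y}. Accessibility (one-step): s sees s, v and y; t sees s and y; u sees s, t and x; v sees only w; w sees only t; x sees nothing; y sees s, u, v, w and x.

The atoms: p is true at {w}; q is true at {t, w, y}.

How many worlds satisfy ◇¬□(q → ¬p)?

3

s: successors {s, v, y}; ¬□(q → ¬p) there: s:F, v:T, y:T. ✓
t: successors {s, y}; ¬□(q → ¬p) there: s:F, y:T. ✓
u: successors {s, t, x}; ¬□(q → ¬p) there: s:F, t:F, x:F. ✗
v: successors {w}; ¬□(q → ¬p) there: w:F. ✗
w: successors {t}; ¬□(q → ¬p) there: t:F. ✗
x: no successors, so ◇¬□(q → ¬p) fails. ✗
y: successors {s, u, v, w, x}; ¬□(q → ¬p) there: s:F, u:F, v:T, w:F, x:F. ✓
Satisfying worlds: {s, t, y}.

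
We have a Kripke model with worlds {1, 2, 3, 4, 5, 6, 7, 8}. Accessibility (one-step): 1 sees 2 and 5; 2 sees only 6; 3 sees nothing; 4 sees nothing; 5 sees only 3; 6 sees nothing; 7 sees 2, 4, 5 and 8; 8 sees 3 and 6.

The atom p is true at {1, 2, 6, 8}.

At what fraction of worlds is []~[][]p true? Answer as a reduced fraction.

1: successors {2, 5}; ~[][]p there: 2:F, 5:F. ✗
2: successors {6}; ~[][]p there: 6:F. ✗
3: no successors, so []~[][]p holds vacuously. ✓
4: no successors, so []~[][]p holds vacuously. ✓
5: successors {3}; ~[][]p there: 3:F. ✗
6: no successors, so []~[][]p holds vacuously. ✓
7: successors {2, 4, 5, 8}; ~[][]p there: 2:F, 4:F, 5:F, 8:F. ✗
8: successors {3, 6}; ~[][]p there: 3:F, 6:F. ✗
That's 3 of 8 worlds, so 3/8.

3/8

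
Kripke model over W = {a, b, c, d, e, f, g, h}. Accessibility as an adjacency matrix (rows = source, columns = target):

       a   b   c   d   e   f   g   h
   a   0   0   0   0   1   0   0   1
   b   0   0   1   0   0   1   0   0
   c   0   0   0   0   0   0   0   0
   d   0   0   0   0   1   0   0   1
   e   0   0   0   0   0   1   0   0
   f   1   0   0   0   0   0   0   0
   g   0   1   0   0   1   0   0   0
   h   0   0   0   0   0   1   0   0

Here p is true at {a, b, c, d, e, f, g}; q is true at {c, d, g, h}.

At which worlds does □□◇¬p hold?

{b, c, e, h}

a: successors {e, h}; □◇¬p there: e:F, h:F. ✗
b: successors {c, f}; □◇¬p there: c:T, f:T. ✓
c: no successors, so □□◇¬p holds vacuously. ✓
d: successors {e, h}; □◇¬p there: e:F, h:F. ✗
e: successors {f}; □◇¬p there: f:T. ✓
f: successors {a}; □◇¬p there: a:F. ✗
g: successors {b, e}; □◇¬p there: b:F, e:F. ✗
h: successors {f}; □◇¬p there: f:T. ✓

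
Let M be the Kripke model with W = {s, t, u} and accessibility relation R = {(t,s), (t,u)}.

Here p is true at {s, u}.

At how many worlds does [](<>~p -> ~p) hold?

3

s: no successors, so [](<>~p -> ~p) holds vacuously. ✓
t: successors {s, u}; <>~p -> ~p there: s:T, u:T. ✓
u: no successors, so [](<>~p -> ~p) holds vacuously. ✓
Satisfying worlds: {s, t, u}.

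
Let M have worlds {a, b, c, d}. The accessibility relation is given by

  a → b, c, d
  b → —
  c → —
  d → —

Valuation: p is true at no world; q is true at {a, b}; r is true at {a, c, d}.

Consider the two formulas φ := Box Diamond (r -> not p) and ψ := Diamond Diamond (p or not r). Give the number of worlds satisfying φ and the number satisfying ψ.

For Box Diamond (r -> not p):
a: successors {b, c, d}; Diamond (r -> not p) there: b:F, c:F, d:F. ✗
b: no successors, so Box Diamond (r -> not p) holds vacuously. ✓
c: no successors, so Box Diamond (r -> not p) holds vacuously. ✓
d: no successors, so Box Diamond (r -> not p) holds vacuously. ✓
— 3 worlds.
For Diamond Diamond (p or not r):
a: successors {b, c, d}; Diamond (p or not r) there: b:F, c:F, d:F. ✗
b: no successors, so Diamond Diamond (p or not r) fails. ✗
c: no successors, so Diamond Diamond (p or not r) fails. ✗
d: no successors, so Diamond Diamond (p or not r) fails. ✗
— 0 worlds.

3 and 0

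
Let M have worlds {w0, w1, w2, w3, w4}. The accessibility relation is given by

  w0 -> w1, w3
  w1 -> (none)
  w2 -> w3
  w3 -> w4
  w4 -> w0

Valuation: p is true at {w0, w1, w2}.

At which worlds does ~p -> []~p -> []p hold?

w0: ~p is F, []~p -> []p is T. ✓
w1: ~p is F, []~p -> []p is T. ✓
w2: ~p is F, []~p -> []p is F. ✓
w3: ~p is T, []~p -> []p is F. ✗
w4: ~p is T, []~p -> []p is T. ✓

{w0, w1, w2, w4}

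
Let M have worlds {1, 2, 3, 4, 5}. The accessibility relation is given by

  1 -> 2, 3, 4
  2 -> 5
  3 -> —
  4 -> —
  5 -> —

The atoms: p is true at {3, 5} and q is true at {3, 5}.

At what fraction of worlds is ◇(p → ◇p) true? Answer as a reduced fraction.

1/5

1: successors {2, 3, 4}; p → ◇p there: 2:T, 3:F, 4:T. ✓
2: successors {5}; p → ◇p there: 5:F. ✗
3: no successors, so ◇(p → ◇p) fails. ✗
4: no successors, so ◇(p → ◇p) fails. ✗
5: no successors, so ◇(p → ◇p) fails. ✗
That's 1 of 5 worlds, so 1/5.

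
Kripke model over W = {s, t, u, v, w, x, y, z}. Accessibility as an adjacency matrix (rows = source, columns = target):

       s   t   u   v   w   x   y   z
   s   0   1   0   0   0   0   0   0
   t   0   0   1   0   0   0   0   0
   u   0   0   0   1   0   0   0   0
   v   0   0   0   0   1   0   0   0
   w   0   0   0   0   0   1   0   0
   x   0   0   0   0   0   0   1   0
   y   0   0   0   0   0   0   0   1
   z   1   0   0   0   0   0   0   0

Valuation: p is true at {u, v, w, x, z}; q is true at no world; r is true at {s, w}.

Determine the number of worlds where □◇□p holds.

5

s: successors {t}; ◇□p there: t:T. ✓
t: successors {u}; ◇□p there: u:T. ✓
u: successors {v}; ◇□p there: v:T. ✓
v: successors {w}; ◇□p there: w:F. ✗
w: successors {x}; ◇□p there: x:T. ✓
x: successors {y}; ◇□p there: y:F. ✗
y: successors {z}; ◇□p there: z:F. ✗
z: successors {s}; ◇□p there: s:T. ✓
Satisfying worlds: {s, t, u, w, z}.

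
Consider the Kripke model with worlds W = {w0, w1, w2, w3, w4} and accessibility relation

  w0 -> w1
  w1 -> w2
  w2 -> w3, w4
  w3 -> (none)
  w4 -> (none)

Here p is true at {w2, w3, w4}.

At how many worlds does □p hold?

w0: successors {w1}; p there: w1:F. ✗
w1: successors {w2}; p there: w2:T. ✓
w2: successors {w3, w4}; p there: w3:T, w4:T. ✓
w3: no successors, so □p holds vacuously. ✓
w4: no successors, so □p holds vacuously. ✓
Satisfying worlds: {w1, w2, w3, w4}.

4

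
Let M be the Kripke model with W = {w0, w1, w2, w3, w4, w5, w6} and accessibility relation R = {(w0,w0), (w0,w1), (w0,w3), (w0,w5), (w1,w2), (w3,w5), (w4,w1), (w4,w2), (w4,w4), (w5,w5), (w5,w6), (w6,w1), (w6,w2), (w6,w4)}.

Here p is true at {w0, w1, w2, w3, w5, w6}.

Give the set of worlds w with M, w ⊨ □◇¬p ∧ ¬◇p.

w0: □◇¬p is F, ¬◇p is F. ✗
w1: □◇¬p is F, ¬◇p is F. ✗
w2: □◇¬p is T, ¬◇p is T. ✓
w3: □◇¬p is F, ¬◇p is F. ✗
w4: □◇¬p is F, ¬◇p is F. ✗
w5: □◇¬p is F, ¬◇p is F. ✗
w6: □◇¬p is F, ¬◇p is F. ✗

{w2}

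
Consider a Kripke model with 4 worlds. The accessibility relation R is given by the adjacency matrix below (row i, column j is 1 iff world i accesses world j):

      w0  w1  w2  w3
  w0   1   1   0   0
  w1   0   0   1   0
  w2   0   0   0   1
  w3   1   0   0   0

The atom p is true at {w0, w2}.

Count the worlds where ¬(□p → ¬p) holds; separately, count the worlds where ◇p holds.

0 and 3

For ¬(□p → ¬p):
w0: □p → ¬p is T. ✗
w1: □p → ¬p is T. ✗
w2: □p → ¬p is T. ✗
w3: □p → ¬p is T. ✗
— 0 worlds.
For ◇p:
w0: successors {w0, w1}; p there: w0:T, w1:F. ✓
w1: successors {w2}; p there: w2:T. ✓
w2: successors {w3}; p there: w3:F. ✗
w3: successors {w0}; p there: w0:T. ✓
— 3 worlds.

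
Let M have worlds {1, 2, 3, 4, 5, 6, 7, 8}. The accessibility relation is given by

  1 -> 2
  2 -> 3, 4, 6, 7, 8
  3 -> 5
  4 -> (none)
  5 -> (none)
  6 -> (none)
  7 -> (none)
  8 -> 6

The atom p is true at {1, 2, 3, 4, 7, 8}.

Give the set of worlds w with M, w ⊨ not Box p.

1: Box p is T. ✗
2: Box p is F. ✓
3: Box p is F. ✓
4: Box p is T. ✗
5: Box p is T. ✗
6: Box p is T. ✗
7: Box p is T. ✗
8: Box p is F. ✓

{2, 3, 8}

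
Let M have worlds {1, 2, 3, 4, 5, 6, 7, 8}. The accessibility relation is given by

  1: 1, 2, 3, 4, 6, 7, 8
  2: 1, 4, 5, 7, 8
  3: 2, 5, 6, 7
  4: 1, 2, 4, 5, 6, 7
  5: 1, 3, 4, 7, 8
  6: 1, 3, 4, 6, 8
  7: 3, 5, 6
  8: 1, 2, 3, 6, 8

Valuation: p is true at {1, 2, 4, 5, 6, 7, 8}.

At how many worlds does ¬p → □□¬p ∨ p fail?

1: ¬p is F, □□¬p ∨ p is T. ✓
2: ¬p is F, □□¬p ∨ p is T. ✓
3: ¬p is T, □□¬p ∨ p is F. ✗
4: ¬p is F, □□¬p ∨ p is T. ✓
5: ¬p is F, □□¬p ∨ p is T. ✓
6: ¬p is F, □□¬p ∨ p is T. ✓
7: ¬p is F, □□¬p ∨ p is T. ✓
8: ¬p is F, □□¬p ∨ p is T. ✓
Satisfying worlds: {1, 2, 4, 5, 6, 7, 8}.
So ¬p → □□¬p ∨ p fails at the other 1 world.

1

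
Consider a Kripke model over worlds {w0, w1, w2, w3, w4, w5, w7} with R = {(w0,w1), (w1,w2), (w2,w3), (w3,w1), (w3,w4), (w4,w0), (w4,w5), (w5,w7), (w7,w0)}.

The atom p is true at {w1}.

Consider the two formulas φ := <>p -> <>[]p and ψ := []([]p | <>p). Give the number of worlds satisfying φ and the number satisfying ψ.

For <>p -> <>[]p:
w0: <>p is T, <>[]p is F. ✗
w1: <>p is F, <>[]p is F. ✓
w2: <>p is F, <>[]p is F. ✓
w3: <>p is T, <>[]p is F. ✗
w4: <>p is F, <>[]p is T. ✓
w5: <>p is F, <>[]p is F. ✓
w7: <>p is F, <>[]p is T. ✓
— 5 worlds.
For []([]p | <>p):
w0: successors {w1}; []p | <>p there: w1:F. ✗
w1: successors {w2}; []p | <>p there: w2:F. ✗
w2: successors {w3}; []p | <>p there: w3:T. ✓
w3: successors {w1, w4}; []p | <>p there: w1:F, w4:F. ✗
w4: successors {w0, w5}; []p | <>p there: w0:T, w5:F. ✗
w5: successors {w7}; []p | <>p there: w7:F. ✗
w7: successors {w0}; []p | <>p there: w0:T. ✓
— 2 worlds.

5 and 2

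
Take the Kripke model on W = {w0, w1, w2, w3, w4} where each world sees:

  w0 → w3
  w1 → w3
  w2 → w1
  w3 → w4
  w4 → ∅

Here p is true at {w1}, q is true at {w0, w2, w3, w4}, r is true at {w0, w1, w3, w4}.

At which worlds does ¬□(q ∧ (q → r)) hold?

w0: □(q ∧ (q → r)) is T. ✗
w1: □(q ∧ (q → r)) is T. ✗
w2: □(q ∧ (q → r)) is F. ✓
w3: □(q ∧ (q → r)) is T. ✗
w4: □(q ∧ (q → r)) is T. ✗

{w2}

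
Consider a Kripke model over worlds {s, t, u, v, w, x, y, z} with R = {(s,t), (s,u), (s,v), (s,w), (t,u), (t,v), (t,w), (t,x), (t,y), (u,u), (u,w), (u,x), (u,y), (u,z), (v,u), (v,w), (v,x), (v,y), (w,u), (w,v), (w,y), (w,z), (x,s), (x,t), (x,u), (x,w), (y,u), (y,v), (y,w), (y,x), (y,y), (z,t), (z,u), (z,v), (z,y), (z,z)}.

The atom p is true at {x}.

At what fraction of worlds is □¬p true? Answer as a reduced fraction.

s: successors {t, u, v, w}; ¬p there: t:T, u:T, v:T, w:T. ✓
t: successors {u, v, w, x, y}; ¬p there: u:T, v:T, w:T, x:F, y:T. ✗
u: successors {u, w, x, y, z}; ¬p there: u:T, w:T, x:F, y:T, z:T. ✗
v: successors {u, w, x, y}; ¬p there: u:T, w:T, x:F, y:T. ✗
w: successors {u, v, y, z}; ¬p there: u:T, v:T, y:T, z:T. ✓
x: successors {s, t, u, w}; ¬p there: s:T, t:T, u:T, w:T. ✓
y: successors {u, v, w, x, y}; ¬p there: u:T, v:T, w:T, x:F, y:T. ✗
z: successors {t, u, v, y, z}; ¬p there: t:T, u:T, v:T, y:T, z:T. ✓
That's 4 of 8 worlds, so 4/8 = 1/2.

1/2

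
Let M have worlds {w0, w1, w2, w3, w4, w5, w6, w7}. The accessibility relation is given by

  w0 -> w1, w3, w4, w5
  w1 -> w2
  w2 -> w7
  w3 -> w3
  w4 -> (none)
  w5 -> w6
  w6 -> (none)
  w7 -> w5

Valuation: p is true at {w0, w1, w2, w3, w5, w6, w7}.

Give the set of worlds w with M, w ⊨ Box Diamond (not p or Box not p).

{w4, w6, w7}

w0: successors {w1, w3, w4, w5}; Diamond (not p or Box not p) there: w1:F, w3:F, w4:F, w5:T. ✗
w1: successors {w2}; Diamond (not p or Box not p) there: w2:F. ✗
w2: successors {w7}; Diamond (not p or Box not p) there: w7:F. ✗
w3: successors {w3}; Diamond (not p or Box not p) there: w3:F. ✗
w4: no successors, so Box Diamond (not p or Box not p) holds vacuously. ✓
w5: successors {w6}; Diamond (not p or Box not p) there: w6:F. ✗
w6: no successors, so Box Diamond (not p or Box not p) holds vacuously. ✓
w7: successors {w5}; Diamond (not p or Box not p) there: w5:T. ✓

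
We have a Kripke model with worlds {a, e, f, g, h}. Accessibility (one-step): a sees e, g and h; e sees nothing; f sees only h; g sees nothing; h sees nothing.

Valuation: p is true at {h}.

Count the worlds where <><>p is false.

5

a: successors {e, g, h}; <>p there: e:F, g:F, h:F. ✗
e: no successors, so <><>p fails. ✗
f: successors {h}; <>p there: h:F. ✗
g: no successors, so <><>p fails. ✗
h: no successors, so <><>p fails. ✗
Satisfying worlds: ∅.
So <><>p fails at the other 5 worlds.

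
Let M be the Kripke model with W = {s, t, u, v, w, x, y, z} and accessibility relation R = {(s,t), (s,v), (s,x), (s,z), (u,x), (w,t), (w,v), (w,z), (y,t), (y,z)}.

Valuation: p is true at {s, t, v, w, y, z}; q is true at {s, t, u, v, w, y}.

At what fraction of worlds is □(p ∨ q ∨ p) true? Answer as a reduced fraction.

3/4

s: successors {t, v, x, z}; p ∨ q ∨ p there: t:T, v:T, x:F, z:T. ✗
t: no successors, so □(p ∨ q ∨ p) holds vacuously. ✓
u: successors {x}; p ∨ q ∨ p there: x:F. ✗
v: no successors, so □(p ∨ q ∨ p) holds vacuously. ✓
w: successors {t, v, z}; p ∨ q ∨ p there: t:T, v:T, z:T. ✓
x: no successors, so □(p ∨ q ∨ p) holds vacuously. ✓
y: successors {t, z}; p ∨ q ∨ p there: t:T, z:T. ✓
z: no successors, so □(p ∨ q ∨ p) holds vacuously. ✓
That's 6 of 8 worlds, so 6/8 = 3/4.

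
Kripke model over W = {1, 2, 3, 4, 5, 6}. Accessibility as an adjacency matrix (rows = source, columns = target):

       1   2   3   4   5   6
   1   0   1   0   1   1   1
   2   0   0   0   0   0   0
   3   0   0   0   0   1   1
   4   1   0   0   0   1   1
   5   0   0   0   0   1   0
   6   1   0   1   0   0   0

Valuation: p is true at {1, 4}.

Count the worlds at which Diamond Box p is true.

1

1: successors {2, 4, 5, 6}; Box p there: 2:T, 4:F, 5:F, 6:F. ✓
2: no successors, so Diamond Box p fails. ✗
3: successors {5, 6}; Box p there: 5:F, 6:F. ✗
4: successors {1, 5, 6}; Box p there: 1:F, 5:F, 6:F. ✗
5: successors {5}; Box p there: 5:F. ✗
6: successors {1, 3}; Box p there: 1:F, 3:F. ✗
Satisfying worlds: {1}.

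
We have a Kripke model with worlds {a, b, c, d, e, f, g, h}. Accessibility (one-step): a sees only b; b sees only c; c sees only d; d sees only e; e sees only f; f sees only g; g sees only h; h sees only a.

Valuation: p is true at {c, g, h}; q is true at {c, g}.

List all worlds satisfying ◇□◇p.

a: successors {b}; □◇p there: b:F. ✗
b: successors {c}; □◇p there: c:F. ✗
c: successors {d}; □◇p there: d:F. ✗
d: successors {e}; □◇p there: e:T. ✓
e: successors {f}; □◇p there: f:T. ✓
f: successors {g}; □◇p there: g:F. ✗
g: successors {h}; □◇p there: h:F. ✗
h: successors {a}; □◇p there: a:T. ✓

{d, e, h}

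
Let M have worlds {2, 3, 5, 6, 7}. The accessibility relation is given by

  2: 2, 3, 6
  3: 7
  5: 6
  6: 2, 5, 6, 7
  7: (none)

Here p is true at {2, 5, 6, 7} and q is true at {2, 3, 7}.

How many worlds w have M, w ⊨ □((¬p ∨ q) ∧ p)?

2

2: successors {2, 3, 6}; (¬p ∨ q) ∧ p there: 2:T, 3:F, 6:F. ✗
3: successors {7}; (¬p ∨ q) ∧ p there: 7:T. ✓
5: successors {6}; (¬p ∨ q) ∧ p there: 6:F. ✗
6: successors {2, 5, 6, 7}; (¬p ∨ q) ∧ p there: 2:T, 5:F, 6:F, 7:T. ✗
7: no successors, so □((¬p ∨ q) ∧ p) holds vacuously. ✓
Satisfying worlds: {3, 7}.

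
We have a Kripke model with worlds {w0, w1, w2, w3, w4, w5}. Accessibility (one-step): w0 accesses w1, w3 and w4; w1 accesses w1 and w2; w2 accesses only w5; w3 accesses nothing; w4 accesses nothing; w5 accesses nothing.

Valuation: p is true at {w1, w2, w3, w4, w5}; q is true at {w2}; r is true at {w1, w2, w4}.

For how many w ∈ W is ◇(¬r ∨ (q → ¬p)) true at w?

3

w0: successors {w1, w3, w4}; ¬r ∨ (q → ¬p) there: w1:T, w3:T, w4:T. ✓
w1: successors {w1, w2}; ¬r ∨ (q → ¬p) there: w1:T, w2:F. ✓
w2: successors {w5}; ¬r ∨ (q → ¬p) there: w5:T. ✓
w3: no successors, so ◇(¬r ∨ (q → ¬p)) fails. ✗
w4: no successors, so ◇(¬r ∨ (q → ¬p)) fails. ✗
w5: no successors, so ◇(¬r ∨ (q → ¬p)) fails. ✗
Satisfying worlds: {w0, w1, w2}.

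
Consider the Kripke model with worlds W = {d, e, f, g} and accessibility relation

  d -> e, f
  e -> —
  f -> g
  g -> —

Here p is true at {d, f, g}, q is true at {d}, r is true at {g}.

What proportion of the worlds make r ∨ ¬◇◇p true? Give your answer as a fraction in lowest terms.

3/4

d: r is F, ¬◇◇p is F. ✗
e: r is F, ¬◇◇p is T. ✓
f: r is F, ¬◇◇p is T. ✓
g: r is T, ¬◇◇p is T. ✓
That's 3 of 4 worlds, so 3/4.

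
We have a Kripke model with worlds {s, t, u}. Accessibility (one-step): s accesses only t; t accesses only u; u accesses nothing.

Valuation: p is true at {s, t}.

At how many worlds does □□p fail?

s: successors {t}; □p there: t:F. ✗
t: successors {u}; □p there: u:T. ✓
u: no successors, so □□p holds vacuously. ✓
Satisfying worlds: {t, u}.
So □□p fails at the other 1 world.

1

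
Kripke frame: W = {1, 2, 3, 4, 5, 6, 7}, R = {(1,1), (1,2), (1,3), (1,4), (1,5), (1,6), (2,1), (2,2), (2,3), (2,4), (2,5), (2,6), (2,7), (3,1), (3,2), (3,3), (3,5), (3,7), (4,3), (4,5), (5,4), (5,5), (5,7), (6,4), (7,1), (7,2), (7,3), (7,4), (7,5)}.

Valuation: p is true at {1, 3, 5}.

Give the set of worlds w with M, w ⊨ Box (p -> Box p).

{6}

1: successors {1, 2, 3, 4, 5, 6}; p -> Box p there: 1:F, 2:T, 3:F, 4:T, 5:F, 6:T. ✗
2: successors {1, 2, 3, 4, 5, 6, 7}; p -> Box p there: 1:F, 2:T, 3:F, 4:T, 5:F, 6:T, 7:T. ✗
3: successors {1, 2, 3, 5, 7}; p -> Box p there: 1:F, 2:T, 3:F, 5:F, 7:T. ✗
4: successors {3, 5}; p -> Box p there: 3:F, 5:F. ✗
5: successors {4, 5, 7}; p -> Box p there: 4:T, 5:F, 7:T. ✗
6: successors {4}; p -> Box p there: 4:T. ✓
7: successors {1, 2, 3, 4, 5}; p -> Box p there: 1:F, 2:T, 3:F, 4:T, 5:F. ✗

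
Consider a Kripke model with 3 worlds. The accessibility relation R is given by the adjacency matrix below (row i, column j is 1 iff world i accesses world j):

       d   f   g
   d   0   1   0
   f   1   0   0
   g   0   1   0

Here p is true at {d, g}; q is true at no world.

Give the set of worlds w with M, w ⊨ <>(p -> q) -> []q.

d: <>(p -> q) is T, []q is F. ✗
f: <>(p -> q) is F, []q is F. ✓
g: <>(p -> q) is T, []q is F. ✗

{f}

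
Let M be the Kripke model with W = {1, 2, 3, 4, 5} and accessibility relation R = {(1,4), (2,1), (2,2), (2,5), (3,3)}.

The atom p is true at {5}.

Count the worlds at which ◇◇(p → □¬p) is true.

2

1: successors {4}; ◇(p → □¬p) there: 4:F. ✗
2: successors {1, 2, 5}; ◇(p → □¬p) there: 1:T, 2:T, 5:F. ✓
3: successors {3}; ◇(p → □¬p) there: 3:T. ✓
4: no successors, so ◇◇(p → □¬p) fails. ✗
5: no successors, so ◇◇(p → □¬p) fails. ✗
Satisfying worlds: {2, 3}.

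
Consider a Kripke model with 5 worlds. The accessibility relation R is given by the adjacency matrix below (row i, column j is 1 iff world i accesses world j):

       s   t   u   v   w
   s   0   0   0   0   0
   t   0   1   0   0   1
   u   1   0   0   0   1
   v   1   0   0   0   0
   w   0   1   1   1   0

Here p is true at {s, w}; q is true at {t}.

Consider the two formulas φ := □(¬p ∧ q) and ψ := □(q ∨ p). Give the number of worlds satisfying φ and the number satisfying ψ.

For □(¬p ∧ q):
s: no successors, so □(¬p ∧ q) holds vacuously. ✓
t: successors {t, w}; ¬p ∧ q there: t:T, w:F. ✗
u: successors {s, w}; ¬p ∧ q there: s:F, w:F. ✗
v: successors {s}; ¬p ∧ q there: s:F. ✗
w: successors {t, u, v}; ¬p ∧ q there: t:T, u:F, v:F. ✗
— 1 world.
For □(q ∨ p):
s: no successors, so □(q ∨ p) holds vacuously. ✓
t: successors {t, w}; q ∨ p there: t:T, w:T. ✓
u: successors {s, w}; q ∨ p there: s:T, w:T. ✓
v: successors {s}; q ∨ p there: s:T. ✓
w: successors {t, u, v}; q ∨ p there: t:T, u:F, v:F. ✗
— 4 worlds.

1 and 4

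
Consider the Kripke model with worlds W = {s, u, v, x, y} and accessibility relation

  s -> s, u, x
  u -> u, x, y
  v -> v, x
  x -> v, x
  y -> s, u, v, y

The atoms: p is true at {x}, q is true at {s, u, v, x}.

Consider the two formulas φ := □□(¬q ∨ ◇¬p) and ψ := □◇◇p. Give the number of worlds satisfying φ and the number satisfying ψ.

5 and 5

For □□(¬q ∨ ◇¬p):
s: successors {s, u, x}; □(¬q ∨ ◇¬p) there: s:T, u:T, x:T. ✓
u: successors {u, x, y}; □(¬q ∨ ◇¬p) there: u:T, x:T, y:T. ✓
v: successors {v, x}; □(¬q ∨ ◇¬p) there: v:T, x:T. ✓
x: successors {v, x}; □(¬q ∨ ◇¬p) there: v:T, x:T. ✓
y: successors {s, u, v, y}; □(¬q ∨ ◇¬p) there: s:T, u:T, v:T, y:T. ✓
— 5 worlds.
For □◇◇p:
s: successors {s, u, x}; ◇◇p there: s:T, u:T, x:T. ✓
u: successors {u, x, y}; ◇◇p there: u:T, x:T, y:T. ✓
v: successors {v, x}; ◇◇p there: v:T, x:T. ✓
x: successors {v, x}; ◇◇p there: v:T, x:T. ✓
y: successors {s, u, v, y}; ◇◇p there: s:T, u:T, v:T, y:T. ✓
— 5 worlds.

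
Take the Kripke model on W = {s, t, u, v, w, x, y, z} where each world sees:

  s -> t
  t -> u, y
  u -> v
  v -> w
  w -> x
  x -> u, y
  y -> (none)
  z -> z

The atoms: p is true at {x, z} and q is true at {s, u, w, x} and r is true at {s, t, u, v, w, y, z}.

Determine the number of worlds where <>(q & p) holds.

s: successors {t}; q & p there: t:F. ✗
t: successors {u, y}; q & p there: u:F, y:F. ✗
u: successors {v}; q & p there: v:F. ✗
v: successors {w}; q & p there: w:F. ✗
w: successors {x}; q & p there: x:T. ✓
x: successors {u, y}; q & p there: u:F, y:F. ✗
y: no successors, so <>(q & p) fails. ✗
z: successors {z}; q & p there: z:F. ✗
Satisfying worlds: {w}.

1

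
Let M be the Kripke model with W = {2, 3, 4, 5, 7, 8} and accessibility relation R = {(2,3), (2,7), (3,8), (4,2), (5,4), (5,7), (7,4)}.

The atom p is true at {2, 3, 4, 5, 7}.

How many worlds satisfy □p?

5

2: successors {3, 7}; p there: 3:T, 7:T. ✓
3: successors {8}; p there: 8:F. ✗
4: successors {2}; p there: 2:T. ✓
5: successors {4, 7}; p there: 4:T, 7:T. ✓
7: successors {4}; p there: 4:T. ✓
8: no successors, so □p holds vacuously. ✓
Satisfying worlds: {2, 4, 5, 7, 8}.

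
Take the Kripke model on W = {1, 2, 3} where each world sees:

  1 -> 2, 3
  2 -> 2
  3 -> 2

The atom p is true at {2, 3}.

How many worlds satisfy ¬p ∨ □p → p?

1: ¬p ∨ □p is T, p is F. ✗
2: ¬p ∨ □p is T, p is T. ✓
3: ¬p ∨ □p is T, p is T. ✓
Satisfying worlds: {2, 3}.

2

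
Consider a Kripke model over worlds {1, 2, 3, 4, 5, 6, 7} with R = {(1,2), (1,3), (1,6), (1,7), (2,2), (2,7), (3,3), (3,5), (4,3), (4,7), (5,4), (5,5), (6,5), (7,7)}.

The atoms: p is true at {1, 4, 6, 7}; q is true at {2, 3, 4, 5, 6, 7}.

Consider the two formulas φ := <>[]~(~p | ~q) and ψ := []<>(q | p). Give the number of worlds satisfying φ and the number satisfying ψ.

4 and 7

For <>[]~(~p | ~q):
1: successors {2, 3, 6, 7}; []~(~p | ~q) there: 2:F, 3:F, 6:F, 7:T. ✓
2: successors {2, 7}; []~(~p | ~q) there: 2:F, 7:T. ✓
3: successors {3, 5}; []~(~p | ~q) there: 3:F, 5:F. ✗
4: successors {3, 7}; []~(~p | ~q) there: 3:F, 7:T. ✓
5: successors {4, 5}; []~(~p | ~q) there: 4:F, 5:F. ✗
6: successors {5}; []~(~p | ~q) there: 5:F. ✗
7: successors {7}; []~(~p | ~q) there: 7:T. ✓
— 4 worlds.
For []<>(q | p):
1: successors {2, 3, 6, 7}; <>(q | p) there: 2:T, 3:T, 6:T, 7:T. ✓
2: successors {2, 7}; <>(q | p) there: 2:T, 7:T. ✓
3: successors {3, 5}; <>(q | p) there: 3:T, 5:T. ✓
4: successors {3, 7}; <>(q | p) there: 3:T, 7:T. ✓
5: successors {4, 5}; <>(q | p) there: 4:T, 5:T. ✓
6: successors {5}; <>(q | p) there: 5:T. ✓
7: successors {7}; <>(q | p) there: 7:T. ✓
— 7 worlds.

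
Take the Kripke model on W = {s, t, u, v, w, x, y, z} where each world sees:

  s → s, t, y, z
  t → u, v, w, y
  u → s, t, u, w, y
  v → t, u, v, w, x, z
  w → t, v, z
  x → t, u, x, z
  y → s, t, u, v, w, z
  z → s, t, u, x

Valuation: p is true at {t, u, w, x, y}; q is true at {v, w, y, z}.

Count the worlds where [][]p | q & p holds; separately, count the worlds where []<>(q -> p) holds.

For [][]p | q & p:
s: [][]p is F, q & p is F. ✗
t: [][]p is F, q & p is F. ✗
u: [][]p is F, q & p is F. ✗
v: [][]p is F, q & p is F. ✗
w: [][]p is F, q & p is T. ✓
x: [][]p is F, q & p is F. ✗
y: [][]p is F, q & p is T. ✓
z: [][]p is F, q & p is F. ✗
— 2 worlds.
For []<>(q -> p):
s: successors {s, t, y, z}; <>(q -> p) there: s:T, t:T, y:T, z:T. ✓
t: successors {u, v, w, y}; <>(q -> p) there: u:T, v:T, w:T, y:T. ✓
u: successors {s, t, u, w, y}; <>(q -> p) there: s:T, t:T, u:T, w:T, y:T. ✓
v: successors {t, u, v, w, x, z}; <>(q -> p) there: t:T, u:T, v:T, w:T, x:T, z:T. ✓
w: successors {t, v, z}; <>(q -> p) there: t:T, v:T, z:T. ✓
x: successors {t, u, x, z}; <>(q -> p) there: t:T, u:T, x:T, z:T. ✓
y: successors {s, t, u, v, w, z}; <>(q -> p) there: s:T, t:T, u:T, v:T, w:T, z:T. ✓
z: successors {s, t, u, x}; <>(q -> p) there: s:T, t:T, u:T, x:T. ✓
— 8 worlds.

2 and 8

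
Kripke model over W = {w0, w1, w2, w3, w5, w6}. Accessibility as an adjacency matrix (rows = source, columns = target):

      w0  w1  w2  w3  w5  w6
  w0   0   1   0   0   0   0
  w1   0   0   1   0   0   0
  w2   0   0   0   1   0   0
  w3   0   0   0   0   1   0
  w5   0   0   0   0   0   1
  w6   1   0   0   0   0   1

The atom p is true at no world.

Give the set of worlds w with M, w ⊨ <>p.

∅

w0: successors {w1}; p there: w1:F. ✗
w1: successors {w2}; p there: w2:F. ✗
w2: successors {w3}; p there: w3:F. ✗
w3: successors {w5}; p there: w5:F. ✗
w5: successors {w6}; p there: w6:F. ✗
w6: successors {w0, w6}; p there: w0:F, w6:F. ✗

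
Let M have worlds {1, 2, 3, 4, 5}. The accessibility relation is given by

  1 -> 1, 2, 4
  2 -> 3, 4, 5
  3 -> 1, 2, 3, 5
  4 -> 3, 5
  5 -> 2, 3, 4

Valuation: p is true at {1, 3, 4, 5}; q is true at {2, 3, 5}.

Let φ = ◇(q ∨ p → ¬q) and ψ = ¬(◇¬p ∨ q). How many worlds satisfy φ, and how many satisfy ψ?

4 and 1

For ◇(q ∨ p → ¬q):
1: successors {1, 2, 4}; q ∨ p → ¬q there: 1:T, 2:F, 4:T. ✓
2: successors {3, 4, 5}; q ∨ p → ¬q there: 3:F, 4:T, 5:F. ✓
3: successors {1, 2, 3, 5}; q ∨ p → ¬q there: 1:T, 2:F, 3:F, 5:F. ✓
4: successors {3, 5}; q ∨ p → ¬q there: 3:F, 5:F. ✗
5: successors {2, 3, 4}; q ∨ p → ¬q there: 2:F, 3:F, 4:T. ✓
— 4 worlds.
For ¬(◇¬p ∨ q):
1: ◇¬p ∨ q is T. ✗
2: ◇¬p ∨ q is T. ✗
3: ◇¬p ∨ q is T. ✗
4: ◇¬p ∨ q is F. ✓
5: ◇¬p ∨ q is T. ✗
— 1 world.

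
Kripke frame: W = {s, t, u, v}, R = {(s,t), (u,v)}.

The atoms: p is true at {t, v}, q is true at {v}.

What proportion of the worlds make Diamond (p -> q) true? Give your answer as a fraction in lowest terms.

1/4

s: successors {t}; p -> q there: t:F. ✗
t: no successors, so Diamond (p -> q) fails. ✗
u: successors {v}; p -> q there: v:T. ✓
v: no successors, so Diamond (p -> q) fails. ✗
That's 1 of 4 worlds, so 1/4.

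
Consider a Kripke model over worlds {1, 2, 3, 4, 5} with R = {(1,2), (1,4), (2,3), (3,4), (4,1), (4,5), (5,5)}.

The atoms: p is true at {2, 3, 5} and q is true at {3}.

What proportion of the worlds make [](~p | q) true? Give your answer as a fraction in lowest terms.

1: successors {2, 4}; ~p | q there: 2:F, 4:T. ✗
2: successors {3}; ~p | q there: 3:T. ✓
3: successors {4}; ~p | q there: 4:T. ✓
4: successors {1, 5}; ~p | q there: 1:T, 5:F. ✗
5: successors {5}; ~p | q there: 5:F. ✗
That's 2 of 5 worlds, so 2/5.

2/5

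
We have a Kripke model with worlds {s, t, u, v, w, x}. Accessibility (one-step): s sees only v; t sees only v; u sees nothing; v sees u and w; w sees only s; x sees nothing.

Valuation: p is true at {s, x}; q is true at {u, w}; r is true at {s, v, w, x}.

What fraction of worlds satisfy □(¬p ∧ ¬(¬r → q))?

1/3

s: successors {v}; ¬p ∧ ¬(¬r → q) there: v:F. ✗
t: successors {v}; ¬p ∧ ¬(¬r → q) there: v:F. ✗
u: no successors, so □(¬p ∧ ¬(¬r → q)) holds vacuously. ✓
v: successors {u, w}; ¬p ∧ ¬(¬r → q) there: u:F, w:F. ✗
w: successors {s}; ¬p ∧ ¬(¬r → q) there: s:F. ✗
x: no successors, so □(¬p ∧ ¬(¬r → q)) holds vacuously. ✓
That's 2 of 6 worlds, so 2/6 = 1/3.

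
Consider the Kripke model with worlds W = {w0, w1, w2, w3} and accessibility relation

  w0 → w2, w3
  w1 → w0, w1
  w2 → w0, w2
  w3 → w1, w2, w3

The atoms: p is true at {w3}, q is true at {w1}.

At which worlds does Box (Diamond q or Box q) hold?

w0: successors {w2, w3}; Diamond q or Box q there: w2:F, w3:T. ✗
w1: successors {w0, w1}; Diamond q or Box q there: w0:F, w1:T. ✗
w2: successors {w0, w2}; Diamond q or Box q there: w0:F, w2:F. ✗
w3: successors {w1, w2, w3}; Diamond q or Box q there: w1:T, w2:F, w3:T. ✗

∅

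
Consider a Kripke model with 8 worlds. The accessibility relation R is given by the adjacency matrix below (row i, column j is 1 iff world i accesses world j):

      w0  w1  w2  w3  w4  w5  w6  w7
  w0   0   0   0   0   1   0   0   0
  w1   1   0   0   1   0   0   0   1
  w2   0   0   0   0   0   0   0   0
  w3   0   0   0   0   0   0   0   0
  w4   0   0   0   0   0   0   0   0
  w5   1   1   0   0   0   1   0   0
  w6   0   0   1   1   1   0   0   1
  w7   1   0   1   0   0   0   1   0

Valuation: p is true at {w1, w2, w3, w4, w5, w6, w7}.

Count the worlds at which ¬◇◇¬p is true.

w0: ◇◇¬p is F. ✓
w1: ◇◇¬p is T. ✗
w2: ◇◇¬p is F. ✓
w3: ◇◇¬p is F. ✓
w4: ◇◇¬p is F. ✓
w5: ◇◇¬p is T. ✗
w6: ◇◇¬p is T. ✗
w7: ◇◇¬p is F. ✓
Satisfying worlds: {w0, w2, w3, w4, w7}.

5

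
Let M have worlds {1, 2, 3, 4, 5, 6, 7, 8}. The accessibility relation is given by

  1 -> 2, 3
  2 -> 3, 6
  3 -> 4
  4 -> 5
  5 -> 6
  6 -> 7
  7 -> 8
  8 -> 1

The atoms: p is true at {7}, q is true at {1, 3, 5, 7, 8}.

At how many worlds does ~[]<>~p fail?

6

1: []<>~p is T. ✗
2: []<>~p is F. ✓
3: []<>~p is T. ✗
4: []<>~p is T. ✗
5: []<>~p is F. ✓
6: []<>~p is T. ✗
7: []<>~p is T. ✗
8: []<>~p is T. ✗
Satisfying worlds: {2, 5}.
So ~[]<>~p fails at the other 6 worlds.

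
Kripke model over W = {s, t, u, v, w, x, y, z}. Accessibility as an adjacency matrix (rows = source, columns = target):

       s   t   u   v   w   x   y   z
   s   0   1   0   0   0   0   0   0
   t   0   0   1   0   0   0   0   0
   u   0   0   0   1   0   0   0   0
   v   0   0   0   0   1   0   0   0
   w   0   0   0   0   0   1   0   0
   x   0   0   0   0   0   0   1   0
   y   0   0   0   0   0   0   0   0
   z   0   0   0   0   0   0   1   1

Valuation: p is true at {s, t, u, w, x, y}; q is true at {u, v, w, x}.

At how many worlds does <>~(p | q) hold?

1

s: successors {t}; ~(p | q) there: t:F. ✗
t: successors {u}; ~(p | q) there: u:F. ✗
u: successors {v}; ~(p | q) there: v:F. ✗
v: successors {w}; ~(p | q) there: w:F. ✗
w: successors {x}; ~(p | q) there: x:F. ✗
x: successors {y}; ~(p | q) there: y:F. ✗
y: no successors, so <>~(p | q) fails. ✗
z: successors {y, z}; ~(p | q) there: y:F, z:T. ✓
Satisfying worlds: {z}.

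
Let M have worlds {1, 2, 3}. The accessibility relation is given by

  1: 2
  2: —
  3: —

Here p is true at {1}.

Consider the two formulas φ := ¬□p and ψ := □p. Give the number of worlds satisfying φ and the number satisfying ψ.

For ¬□p:
1: □p is F. ✓
2: □p is T. ✗
3: □p is T. ✗
— 1 world.
For □p:
1: successors {2}; p there: 2:F. ✗
2: no successors, so □p holds vacuously. ✓
3: no successors, so □p holds vacuously. ✓
— 2 worlds.

1 and 2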